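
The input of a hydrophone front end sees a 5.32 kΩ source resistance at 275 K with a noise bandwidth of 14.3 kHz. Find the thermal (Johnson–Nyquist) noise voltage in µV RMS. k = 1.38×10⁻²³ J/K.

V_n = √(4kTRB)
4kTRB = 4 × 1.38×10⁻²³ × 275 × 5.32×10³ × 1.43×10⁴ = 1.15×10⁻¹² V²
V_n = √(1.15×10⁻¹²) = 1.07×10⁻⁶ V = 1.07 µV

1.07 µV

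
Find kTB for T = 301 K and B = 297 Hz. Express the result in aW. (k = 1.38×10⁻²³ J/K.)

1.23 aW

P_n = kTB = 1.38×10⁻²³ × 301 × 2.97×10² = 1.23×10⁻¹⁸ W = 1.23 aW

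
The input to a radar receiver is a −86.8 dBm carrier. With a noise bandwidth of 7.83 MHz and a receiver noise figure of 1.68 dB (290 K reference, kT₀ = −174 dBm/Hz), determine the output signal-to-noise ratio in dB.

16.6 dB

Noise floor: N = −174 + 10 log₁₀(B) + NF
10 log₁₀(7.83×10⁶) = 68.94 dB
N = −174 + 68.94 + 1.68 = −103.38 dBm
SNR = P_sig − N = −86.8 − (−103.38) = 16.58 dB → 16.6 dB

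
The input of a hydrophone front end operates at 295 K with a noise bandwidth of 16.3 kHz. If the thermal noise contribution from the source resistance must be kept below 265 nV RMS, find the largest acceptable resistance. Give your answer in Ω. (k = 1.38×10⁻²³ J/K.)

265 Ω

Johnson–Nyquist: V_n = √(4kTRB) ⇒ R = V_n² / (4kTB)
4kTB = 4 × 1.38×10⁻²³ × 295 × 1.63×10⁴ = 2.65×10⁻¹⁶
R = (2.65×10⁻⁷)² / 2.65×10⁻¹⁶ = 2.65×10² Ω = 265 Ω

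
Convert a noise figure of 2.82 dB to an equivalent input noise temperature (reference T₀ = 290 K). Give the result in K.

F = 10^(2.82/10) = 1.91426
T_e = (F − 1)·T₀ = (1.91426 − 1) × 290 = 265 K

265 K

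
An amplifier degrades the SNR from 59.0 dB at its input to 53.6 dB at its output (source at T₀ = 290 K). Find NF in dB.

NF (dB) = SNR_in(dB) − SNR_out(dB) when the source is at T₀
NF = 59.0 − 53.6 = 5.4 dB

5.4 dB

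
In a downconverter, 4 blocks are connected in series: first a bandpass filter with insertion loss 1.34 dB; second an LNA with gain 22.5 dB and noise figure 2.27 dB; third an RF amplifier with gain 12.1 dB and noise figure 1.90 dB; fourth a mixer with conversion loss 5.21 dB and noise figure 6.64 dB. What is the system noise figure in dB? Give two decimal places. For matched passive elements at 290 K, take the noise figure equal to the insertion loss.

3.62 dB

Convert to linear (a loss of L dB is a gain of −L dB): F_i = 10^(NF_i/10), G_i = 10^(G_i,dB/10)
  Stage 1: F_1 = 10^(1.34/10) = 1.361, G_1 = 10^(−1.34/10) = 0.7345
  Stage 2: F_2 = 10^(2.27/10) = 1.687, G_2 = 10^(22.5/10) = 177.8
  Stage 3: F_3 = 10^(1.90/10) = 1.549, G_3 = 10^(12.1/10) = 16.22
  Stage 4: F_4 = 10^(6.64/10) = 4.613, G_4 = 10^(−5.21/10) = 0.3013
Friis cascade:
  F = 1.361 + (1.687 − 1)/0.7345 + (1.549 − 1)/130.6 + (4.613 − 1)/2118 = 2.302
NF = 10 log₁₀(2.302) = 3.62 dB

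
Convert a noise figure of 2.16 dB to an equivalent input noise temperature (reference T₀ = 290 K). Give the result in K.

F = 10^(2.16/10) = 1.64437
T_e = (F − 1)·T₀ = (1.64437 − 1) × 290 = 187 K

187 K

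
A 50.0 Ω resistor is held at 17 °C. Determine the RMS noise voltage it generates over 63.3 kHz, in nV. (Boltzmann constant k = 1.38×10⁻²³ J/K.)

T = 17 °C + 273.15 = 290.15 K
V_n = √(4kTRB)
4kTRB = 4 × 1.38×10⁻²³ × 290.15 × 5.00×10¹ × 6.33×10⁴ = 5.07×10⁻¹⁴ V²
V_n = √(5.07×10⁻¹⁴) = 2.25×10⁻⁷ V = 225 nV

225 nV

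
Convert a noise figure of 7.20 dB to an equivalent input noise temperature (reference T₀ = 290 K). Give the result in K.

1232 K

F = 10^(7.20/10) = 5.24807
T_e = (F − 1)·T₀ = (5.24807 − 1) × 290 = 1232 K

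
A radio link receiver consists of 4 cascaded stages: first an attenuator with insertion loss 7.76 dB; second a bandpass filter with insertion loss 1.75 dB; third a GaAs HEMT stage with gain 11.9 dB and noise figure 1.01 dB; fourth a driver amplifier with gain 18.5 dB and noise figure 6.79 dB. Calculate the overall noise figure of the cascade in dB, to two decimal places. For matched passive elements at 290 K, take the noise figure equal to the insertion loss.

Convert to linear (a loss of L dB is a gain of −L dB): F_i = 10^(NF_i/10), G_i = 10^(G_i,dB/10)
  Stage 1: F_1 = 10^(7.76/10) = 5.970, G_1 = 10^(−7.76/10) = 0.1675
  Stage 2: F_2 = 10^(1.75/10) = 1.496, G_2 = 10^(−1.75/10) = 0.6683
  Stage 3: F_3 = 10^(1.01/10) = 1.262, G_3 = 10^(11.9/10) = 15.49
  Stage 4: F_4 = 10^(6.79/10) = 4.775, G_4 = 10^(18.5/10) = 70.79
Friis cascade:
  F = 5.970 + (1.496 − 1)/0.1675 + (1.262 − 1)/0.1119 + (4.775 − 1)/1.734 = 13.45
NF = 10 log₁₀(13.45) = 11.29 dB

11.29 dB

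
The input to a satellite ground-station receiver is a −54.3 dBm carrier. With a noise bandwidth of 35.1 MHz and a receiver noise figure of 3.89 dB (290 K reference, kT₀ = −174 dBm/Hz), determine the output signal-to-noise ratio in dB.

Noise floor: N = −174 + 10 log₁₀(B) + NF
10 log₁₀(3.51×10⁷) = 75.45 dB
N = −174 + 75.45 + 3.89 = −94.66 dBm
SNR = P_sig − N = −54.3 − (−94.66) = 40.36 dB → 40.4 dB

40.4 dB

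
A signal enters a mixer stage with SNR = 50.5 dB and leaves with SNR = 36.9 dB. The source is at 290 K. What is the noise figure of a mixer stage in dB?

13.6 dB

NF (dB) = SNR_in(dB) − SNR_out(dB) when the source is at T₀
NF = 50.5 − 36.9 = 13.6 dB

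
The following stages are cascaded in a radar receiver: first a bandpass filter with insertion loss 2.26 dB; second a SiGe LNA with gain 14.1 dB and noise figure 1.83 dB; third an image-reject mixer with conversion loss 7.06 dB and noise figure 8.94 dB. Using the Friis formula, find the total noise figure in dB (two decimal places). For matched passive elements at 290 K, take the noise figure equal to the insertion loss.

4.79 dB

Convert to linear (a loss of L dB is a gain of −L dB): F_i = 10^(NF_i/10), G_i = 10^(G_i,dB/10)
  Stage 1: F_1 = 10^(2.26/10) = 1.683, G_1 = 10^(−2.26/10) = 0.5943
  Stage 2: F_2 = 10^(1.83/10) = 1.524, G_2 = 10^(14.1/10) = 25.70
  Stage 3: F_3 = 10^(8.94/10) = 7.834, G_3 = 10^(−7.06/10) = 0.1968
Friis cascade:
  F = 1.683 + (1.524 − 1)/0.5943 + (7.834 − 1)/15.28 = 3.012
NF = 10 log₁₀(3.012) = 4.79 dB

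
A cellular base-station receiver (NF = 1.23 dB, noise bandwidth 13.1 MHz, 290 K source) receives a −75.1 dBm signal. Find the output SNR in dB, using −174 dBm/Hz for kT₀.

26.5 dB

Noise floor: N = −174 + 10 log₁₀(B) + NF
10 log₁₀(1.31×10⁷) = 71.17 dB
N = −174 + 71.17 + 1.23 = −101.60 dBm
SNR = P_sig − N = −75.1 − (−101.60) = 26.50 dB → 26.5 dB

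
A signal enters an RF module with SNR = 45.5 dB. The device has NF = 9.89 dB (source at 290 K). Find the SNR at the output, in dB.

By definition F = SNR_in/SNR_out, so in dB: SNR_out = SNR_in − NF
SNR_out = 45.5 − 9.89 = 35.61 dB

35.61 dB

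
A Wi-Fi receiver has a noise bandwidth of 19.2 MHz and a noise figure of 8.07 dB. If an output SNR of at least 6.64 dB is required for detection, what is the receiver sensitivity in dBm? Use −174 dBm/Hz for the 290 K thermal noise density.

−86.5 dBm

Sensitivity = −174 + 10 log₁₀(B) + NF + SNR_min
= −174 + 72.83 + 8.07 + 6.64
= −86.46 dBm → −86.5 dBm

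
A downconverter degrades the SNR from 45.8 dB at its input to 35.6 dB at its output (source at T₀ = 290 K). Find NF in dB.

10.2 dB

NF (dB) = SNR_in(dB) − SNR_out(dB) when the source is at T₀
NF = 45.8 − 35.6 = 10.2 dB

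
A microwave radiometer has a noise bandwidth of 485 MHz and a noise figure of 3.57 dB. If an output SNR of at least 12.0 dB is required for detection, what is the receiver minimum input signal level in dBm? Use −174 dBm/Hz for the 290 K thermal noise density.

Sensitivity = −174 + 10 log₁₀(B) + NF + SNR_min
= −174 + 86.86 + 3.57 + 12.0
= −71.57 dBm → −71.6 dBm

−71.6 dBm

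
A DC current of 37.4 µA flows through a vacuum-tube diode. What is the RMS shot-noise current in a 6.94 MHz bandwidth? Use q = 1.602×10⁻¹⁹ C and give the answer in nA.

9.12 nA

I_n = √(2qI·B)
2qI·B = 2 × 1.602×10⁻¹⁹ × 3.74×10⁻⁵ × 6.94×10⁶ = 8.32×10⁻¹⁷ A²
I_n = √(8.32×10⁻¹⁷) = 9.12×10⁻⁹ A = 9.12 nA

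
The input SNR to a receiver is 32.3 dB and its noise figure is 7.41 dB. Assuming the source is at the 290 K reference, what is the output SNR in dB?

By definition F = SNR_in/SNR_out, so in dB: SNR_out = SNR_in − NF
SNR_out = 32.3 − 7.41 = 24.89 dB

24.89 dB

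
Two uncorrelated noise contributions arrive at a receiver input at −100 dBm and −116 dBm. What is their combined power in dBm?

−99.9 dBm

Convert to linear, add, convert back:
P₁ = 1.00×10⁻¹³ W, P₂ = 2.51×10⁻¹⁵ W
P_tot = 1.03×10⁻¹³ W → 10 log₁₀(P_tot / 10⁻³) = −99.9 dBm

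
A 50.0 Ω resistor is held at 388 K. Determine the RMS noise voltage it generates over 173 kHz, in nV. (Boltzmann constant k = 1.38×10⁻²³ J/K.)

430 nV

V_n = √(4kTRB)
4kTRB = 4 × 1.38×10⁻²³ × 388 × 5.00×10¹ × 1.73×10⁵ = 1.85×10⁻¹³ V²
V_n = √(1.85×10⁻¹³) = 4.30×10⁻⁷ V = 430 nV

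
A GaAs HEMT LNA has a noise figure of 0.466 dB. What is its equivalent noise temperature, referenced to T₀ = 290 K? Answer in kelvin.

32.8 K

F = 10^(0.466/10) = 1.11327
T_e = (F − 1)·T₀ = (1.11327 − 1) × 290 = 32.8 K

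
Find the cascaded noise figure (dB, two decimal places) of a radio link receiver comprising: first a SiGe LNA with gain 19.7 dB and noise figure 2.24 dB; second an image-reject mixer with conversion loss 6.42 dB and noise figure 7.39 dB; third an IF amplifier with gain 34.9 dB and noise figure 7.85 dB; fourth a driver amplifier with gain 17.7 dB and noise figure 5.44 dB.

2.93 dB

Convert to linear (a loss of L dB is a gain of −L dB): F_i = 10^(NF_i/10), G_i = 10^(G_i,dB/10)
  Stage 1: F_1 = 10^(2.24/10) = 1.675, G_1 = 10^(19.7/10) = 93.33
  Stage 2: F_2 = 10^(7.39/10) = 5.483, G_2 = 10^(−6.42/10) = 0.2280
  Stage 3: F_3 = 10^(7.85/10) = 6.095, G_3 = 10^(34.9/10) = 3090
  Stage 4: F_4 = 10^(5.44/10) = 3.499, G_4 = 10^(17.7/10) = 58.88
Friis cascade:
  F = 1.675 + (5.483 − 1)/93.33 + (6.095 − 1)/21.28 + (3.499 − 1)/6.577×10⁴ = 1.962
NF = 10 log₁₀(1.962) = 2.93 dB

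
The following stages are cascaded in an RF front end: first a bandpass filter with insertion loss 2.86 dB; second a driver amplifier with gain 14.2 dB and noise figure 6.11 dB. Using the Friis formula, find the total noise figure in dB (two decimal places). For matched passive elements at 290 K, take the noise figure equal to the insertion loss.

8.97 dB

Convert to linear (a loss of L dB is a gain of −L dB): F_i = 10^(NF_i/10), G_i = 10^(G_i,dB/10)
  Stage 1: F_1 = 10^(2.86/10) = 1.932, G_1 = 10^(−2.86/10) = 0.5176
  Stage 2: F_2 = 10^(6.11/10) = 4.083, G_2 = 10^(14.2/10) = 26.30
Friis cascade:
  F = 1.932 + (4.083 − 1)/0.5176 = 7.889
NF = 10 log₁₀(7.889) = 8.97 dB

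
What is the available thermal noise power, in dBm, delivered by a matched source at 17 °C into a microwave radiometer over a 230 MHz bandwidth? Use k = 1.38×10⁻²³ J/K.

T = 17 °C + 273.15 = 290.15 K
P_n = kTB = 1.38×10⁻²³ × 290.15 × 2.30×10⁸ = 9.21×10⁻¹³ W
In dBm: 10 log₁₀(9.21×10⁻¹³ / 10⁻³) = −90.4 dBm

−90.4 dBm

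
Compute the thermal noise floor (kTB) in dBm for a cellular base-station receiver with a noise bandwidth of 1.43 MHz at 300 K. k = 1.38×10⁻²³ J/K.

P_n = kTB = 1.38×10⁻²³ × 300 × 1.43×10⁶ = 5.92×10⁻¹⁵ W
In dBm: 10 log₁₀(5.92×10⁻¹⁵ / 10⁻³) = −112.3 dBm

−112.3 dBm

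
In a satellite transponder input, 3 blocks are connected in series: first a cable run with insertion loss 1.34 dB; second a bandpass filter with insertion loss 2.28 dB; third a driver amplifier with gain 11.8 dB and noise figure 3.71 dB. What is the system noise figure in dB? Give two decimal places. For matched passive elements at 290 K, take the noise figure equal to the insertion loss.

Convert to linear (a loss of L dB is a gain of −L dB): F_i = 10^(NF_i/10), G_i = 10^(G_i,dB/10)
  Stage 1: F_1 = 10^(1.34/10) = 1.361, G_1 = 10^(−1.34/10) = 0.7345
  Stage 2: F_2 = 10^(2.28/10) = 1.690, G_2 = 10^(−2.28/10) = 0.5916
  Stage 3: F_3 = 10^(3.71/10) = 2.350, G_3 = 10^(11.8/10) = 15.14
Friis cascade:
  F = 1.361 + (1.690 − 1)/0.7345 + (2.350 − 1)/0.4345 = 5.408
NF = 10 log₁₀(5.408) = 7.33 dB

7.33 dB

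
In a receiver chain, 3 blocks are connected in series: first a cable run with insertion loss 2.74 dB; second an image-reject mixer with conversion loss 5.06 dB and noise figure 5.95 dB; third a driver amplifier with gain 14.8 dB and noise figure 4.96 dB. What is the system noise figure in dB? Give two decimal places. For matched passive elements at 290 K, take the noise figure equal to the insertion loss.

13.06 dB

Convert to linear (a loss of L dB is a gain of −L dB): F_i = 10^(NF_i/10), G_i = 10^(G_i,dB/10)
  Stage 1: F_1 = 10^(2.74/10) = 1.879, G_1 = 10^(−2.74/10) = 0.5321
  Stage 2: F_2 = 10^(5.95/10) = 3.936, G_2 = 10^(−5.06/10) = 0.3119
  Stage 3: F_3 = 10^(4.96/10) = 3.133, G_3 = 10^(14.8/10) = 30.20
Friis cascade:
  F = 1.879 + (3.936 − 1)/0.5321 + (3.133 − 1)/0.1660 = 20.25
NF = 10 log₁₀(20.25) = 13.06 dB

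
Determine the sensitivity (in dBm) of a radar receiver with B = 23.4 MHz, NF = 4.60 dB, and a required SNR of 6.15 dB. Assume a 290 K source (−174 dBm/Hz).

−89.6 dBm

Sensitivity = −174 + 10 log₁₀(B) + NF + SNR_min
= −174 + 73.69 + 4.60 + 6.15
= −89.56 dBm → −89.6 dBm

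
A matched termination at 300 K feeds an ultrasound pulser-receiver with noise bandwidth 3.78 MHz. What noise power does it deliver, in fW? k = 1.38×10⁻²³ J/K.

P_n = kTB = 1.38×10⁻²³ × 300 × 3.78×10⁶ = 1.56×10⁻¹⁴ W = 15.6 fW

15.6 fW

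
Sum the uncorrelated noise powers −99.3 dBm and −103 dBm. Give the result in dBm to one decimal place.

−97.8 dBm

Convert to linear, add, convert back:
P₁ = 1.17×10⁻¹³ W, P₂ = 5.01×10⁻¹⁴ W
P_tot = 1.68×10⁻¹³ W → 10 log₁₀(P_tot / 10⁻³) = −97.8 dBm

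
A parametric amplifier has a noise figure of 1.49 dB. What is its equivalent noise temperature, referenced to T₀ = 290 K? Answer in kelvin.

F = 10^(1.49/10) = 1.40929
T_e = (F − 1)·T₀ = (1.40929 − 1) × 290 = 119 K

119 K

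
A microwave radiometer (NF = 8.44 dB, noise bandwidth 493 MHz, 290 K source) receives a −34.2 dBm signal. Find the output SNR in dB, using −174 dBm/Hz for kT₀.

Noise floor: N = −174 + 10 log₁₀(B) + NF
10 log₁₀(4.93×10⁸) = 86.93 dB
N = −174 + 86.93 + 8.44 = −78.63 dBm
SNR = P_sig − N = −34.2 − (−78.63) = 44.43 dB → 44.4 dB

44.4 dB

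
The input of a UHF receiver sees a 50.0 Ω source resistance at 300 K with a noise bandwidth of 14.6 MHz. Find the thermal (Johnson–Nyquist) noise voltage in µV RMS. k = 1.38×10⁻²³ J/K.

V_n = √(4kTRB)
4kTRB = 4 × 1.38×10⁻²³ × 300 × 5.00×10¹ × 1.46×10⁷ = 1.21×10⁻¹¹ V²
V_n = √(1.21×10⁻¹¹) = 3.48×10⁻⁶ V = 3.48 µV

3.48 µV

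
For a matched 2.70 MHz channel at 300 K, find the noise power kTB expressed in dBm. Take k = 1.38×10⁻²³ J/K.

P_n = kTB = 1.38×10⁻²³ × 300 × 2.70×10⁶ = 1.12×10⁻¹⁴ W
In dBm: 10 log₁₀(1.12×10⁻¹⁴ / 10⁻³) = −109.5 dBm

−109.5 dBm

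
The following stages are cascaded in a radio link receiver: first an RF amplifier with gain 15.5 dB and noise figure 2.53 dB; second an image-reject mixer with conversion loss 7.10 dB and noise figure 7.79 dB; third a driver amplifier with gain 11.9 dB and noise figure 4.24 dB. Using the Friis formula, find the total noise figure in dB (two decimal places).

Convert to linear (a loss of L dB is a gain of −L dB): F_i = 10^(NF_i/10), G_i = 10^(G_i,dB/10)
  Stage 1: F_1 = 10^(2.53/10) = 1.791, G_1 = 10^(15.5/10) = 35.48
  Stage 2: F_2 = 10^(7.79/10) = 6.012, G_2 = 10^(−7.10/10) = 0.1950
  Stage 3: F_3 = 10^(4.24/10) = 2.655, G_3 = 10^(11.9/10) = 15.49
Friis cascade:
  F = 1.791 + (6.012 − 1)/35.48 + (2.655 − 1)/6.918 = 2.171
NF = 10 log₁₀(2.171) = 3.37 dB

3.37 dB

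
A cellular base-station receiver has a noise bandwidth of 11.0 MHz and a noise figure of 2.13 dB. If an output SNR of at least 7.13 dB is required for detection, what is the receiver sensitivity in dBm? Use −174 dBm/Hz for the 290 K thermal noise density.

Sensitivity = −174 + 10 log₁₀(B) + NF + SNR_min
= −174 + 70.41 + 2.13 + 7.13
= −94.33 dBm → −94.3 dBm

−94.3 dBm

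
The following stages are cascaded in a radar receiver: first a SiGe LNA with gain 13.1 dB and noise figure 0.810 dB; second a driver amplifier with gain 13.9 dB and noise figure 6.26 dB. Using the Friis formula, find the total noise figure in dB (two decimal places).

1.35 dB

Convert to linear (a loss of L dB is a gain of −L dB): F_i = 10^(NF_i/10), G_i = 10^(G_i,dB/10)
  Stage 1: F_1 = 10^(0.810/10) = 1.205, G_1 = 10^(13.1/10) = 20.42
  Stage 2: F_2 = 10^(6.26/10) = 4.227, G_2 = 10^(13.9/10) = 24.55
Friis cascade:
  F = 1.205 + (4.227 − 1)/20.42 = 1.363
NF = 10 log₁₀(1.363) = 1.35 dB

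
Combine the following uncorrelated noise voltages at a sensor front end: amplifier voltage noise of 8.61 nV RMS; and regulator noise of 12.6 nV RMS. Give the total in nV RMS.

15.3 nV

Uncorrelated sources add in power (mean-square): V_tot = √(ΣV_i²)
V_tot = √[(8.61×10⁻⁹)² + (1.26×10⁻⁸)²] = 1.53×10⁻⁸ V = 15.3 nV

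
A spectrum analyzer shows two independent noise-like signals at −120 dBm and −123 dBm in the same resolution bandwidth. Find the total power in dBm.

Convert to linear, add, convert back:
P₁ = 1.00×10⁻¹⁵ W, P₂ = 5.01×10⁻¹⁶ W
P_tot = 1.50×10⁻¹⁵ W → 10 log₁₀(P_tot / 10⁻³) = −118.2 dBm

−118.2 dBm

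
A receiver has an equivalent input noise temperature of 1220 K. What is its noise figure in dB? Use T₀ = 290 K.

F = 1 + T_e/T₀ = 1 + 1220/290 = 5.2069
NF = 10 log₁₀(5.2069) = 7.17 dB

7.17 dB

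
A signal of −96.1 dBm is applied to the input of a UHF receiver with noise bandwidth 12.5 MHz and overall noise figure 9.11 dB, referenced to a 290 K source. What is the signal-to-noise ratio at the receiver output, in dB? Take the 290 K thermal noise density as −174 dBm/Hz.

Noise floor: N = −174 + 10 log₁₀(B) + NF
10 log₁₀(1.25×10⁷) = 70.97 dB
N = −174 + 70.97 + 9.11 = −93.92 dBm
SNR = P_sig − N = −96.1 − (−93.92) = −2.18 dB → −2.2 dB

−2.2 dB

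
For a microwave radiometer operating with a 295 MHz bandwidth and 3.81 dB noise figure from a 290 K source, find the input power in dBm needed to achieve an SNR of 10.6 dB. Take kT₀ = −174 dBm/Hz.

Sensitivity = −174 + 10 log₁₀(B) + NF + SNR_min
= −174 + 84.7 + 3.81 + 10.6
= −74.89 dBm → −74.9 dBm

−74.9 dBm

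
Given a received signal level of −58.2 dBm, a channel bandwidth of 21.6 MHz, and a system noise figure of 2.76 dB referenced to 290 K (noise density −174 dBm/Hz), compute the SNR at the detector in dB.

Noise floor: N = −174 + 10 log₁₀(B) + NF
10 log₁₀(2.16×10⁷) = 73.34 dB
N = −174 + 73.34 + 2.76 = −97.90 dBm
SNR = P_sig − N = −58.2 − (−97.90) = 39.70 dB → 39.7 dB

39.7 dB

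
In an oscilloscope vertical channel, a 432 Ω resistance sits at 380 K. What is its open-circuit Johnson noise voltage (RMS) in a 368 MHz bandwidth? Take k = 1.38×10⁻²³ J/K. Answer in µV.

V_n = √(4kTRB)
4kTRB = 4 × 1.38×10⁻²³ × 380 × 4.32×10² × 3.68×10⁸ = 3.33×10⁻⁹ V²
V_n = √(3.33×10⁻⁹) = 5.77×10⁻⁵ V = 57.7 µV

57.7 µV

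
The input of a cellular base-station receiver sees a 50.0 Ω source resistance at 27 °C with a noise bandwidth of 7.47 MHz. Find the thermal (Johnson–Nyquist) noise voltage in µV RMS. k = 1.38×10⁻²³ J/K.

T = 27 °C + 273.15 = 300.15 K
V_n = √(4kTRB)
4kTRB = 4 × 1.38×10⁻²³ × 300.15 × 5.00×10¹ × 7.47×10⁶ = 6.19×10⁻¹² V²
V_n = √(6.19×10⁻¹²) = 2.49×10⁻⁶ V = 2.49 µV

2.49 µV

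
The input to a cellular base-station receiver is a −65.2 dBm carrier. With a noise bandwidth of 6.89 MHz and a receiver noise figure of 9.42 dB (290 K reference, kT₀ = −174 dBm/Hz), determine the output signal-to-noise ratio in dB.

Noise floor: N = −174 + 10 log₁₀(B) + NF
10 log₁₀(6.89×10⁶) = 68.38 dB
N = −174 + 68.38 + 9.42 = −96.20 dBm
SNR = P_sig − N = −65.2 − (−96.20) = 31.00 dB → 31.0 dB

31.0 dB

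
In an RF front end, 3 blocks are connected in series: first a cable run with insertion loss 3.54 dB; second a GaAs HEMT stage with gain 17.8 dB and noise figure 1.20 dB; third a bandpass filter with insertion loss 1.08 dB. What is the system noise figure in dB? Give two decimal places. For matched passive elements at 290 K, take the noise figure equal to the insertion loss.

4.76 dB

Convert to linear (a loss of L dB is a gain of −L dB): F_i = 10^(NF_i/10), G_i = 10^(G_i,dB/10)
  Stage 1: F_1 = 10^(3.54/10) = 2.259, G_1 = 10^(−3.54/10) = 0.4426
  Stage 2: F_2 = 10^(1.20/10) = 1.318, G_2 = 10^(17.8/10) = 60.26
  Stage 3: F_3 = 10^(1.08/10) = 1.282, G_3 = 10^(−1.08/10) = 0.7798
Friis cascade:
  F = 2.259 + (1.318 − 1)/0.4426 + (1.282 − 1)/26.67 = 2.989
NF = 10 log₁₀(2.989) = 4.76 dB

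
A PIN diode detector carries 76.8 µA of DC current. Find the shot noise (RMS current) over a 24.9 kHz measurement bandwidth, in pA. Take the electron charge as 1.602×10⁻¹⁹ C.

783 pA

I_n = √(2qI·B)
2qI·B = 2 × 1.602×10⁻¹⁹ × 7.68×10⁻⁵ × 2.49×10⁴ = 6.13×10⁻¹⁹ A²
I_n = √(6.13×10⁻¹⁹) = 7.83×10⁻¹⁰ A = 783 pA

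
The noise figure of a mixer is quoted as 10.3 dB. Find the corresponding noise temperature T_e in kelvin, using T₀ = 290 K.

F = 10^(10.3/10) = 10.7152
T_e = (F − 1)·T₀ = (10.7152 − 1) × 290 = 2817 K

2817 K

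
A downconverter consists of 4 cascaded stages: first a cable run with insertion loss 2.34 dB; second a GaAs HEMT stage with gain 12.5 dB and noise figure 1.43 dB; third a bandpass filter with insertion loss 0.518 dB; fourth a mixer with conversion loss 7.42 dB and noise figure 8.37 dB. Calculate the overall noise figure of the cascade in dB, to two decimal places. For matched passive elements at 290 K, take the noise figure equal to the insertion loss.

Convert to linear (a loss of L dB is a gain of −L dB): F_i = 10^(NF_i/10), G_i = 10^(G_i,dB/10)
  Stage 1: F_1 = 10^(2.34/10) = 1.714, G_1 = 10^(−2.34/10) = 0.5834
  Stage 2: F_2 = 10^(1.43/10) = 1.390, G_2 = 10^(12.5/10) = 17.78
  Stage 3: F_3 = 10^(0.518/10) = 1.127, G_3 = 10^(−0.518/10) = 0.8876
  Stage 4: F_4 = 10^(8.37/10) = 6.871, G_4 = 10^(−7.42/10) = 0.1811
Friis cascade:
  F = 1.714 + (1.390 − 1)/0.5834 + (1.127 − 1)/10.38 + (6.871 − 1)/9.209 = 3.032
NF = 10 log₁₀(3.032) = 4.82 dB

4.82 dB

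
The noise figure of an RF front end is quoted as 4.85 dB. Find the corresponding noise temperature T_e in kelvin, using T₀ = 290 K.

F = 10^(4.85/10) = 3.05492
T_e = (F − 1)·T₀ = (3.05492 − 1) × 290 = 596 K

596 K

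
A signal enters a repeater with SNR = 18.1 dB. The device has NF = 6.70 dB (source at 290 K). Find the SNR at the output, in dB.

By definition F = SNR_in/SNR_out, so in dB: SNR_out = SNR_in − NF
SNR_out = 18.1 − 6.70 = 11.40 dB

11.40 dB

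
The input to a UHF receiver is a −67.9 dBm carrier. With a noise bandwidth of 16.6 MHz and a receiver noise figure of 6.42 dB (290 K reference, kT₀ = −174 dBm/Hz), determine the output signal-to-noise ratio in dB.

Noise floor: N = −174 + 10 log₁₀(B) + NF
10 log₁₀(1.66×10⁷) = 72.2 dB
N = −174 + 72.2 + 6.42 = −95.38 dBm
SNR = P_sig − N = −67.9 − (−95.38) = 27.48 dB → 27.5 dB

27.5 dB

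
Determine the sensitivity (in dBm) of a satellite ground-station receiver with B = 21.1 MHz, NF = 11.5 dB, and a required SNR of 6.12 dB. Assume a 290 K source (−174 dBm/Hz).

−83.1 dBm

Sensitivity = −174 + 10 log₁₀(B) + NF + SNR_min
= −174 + 73.24 + 11.5 + 6.12
= −83.14 dBm → −83.1 dBm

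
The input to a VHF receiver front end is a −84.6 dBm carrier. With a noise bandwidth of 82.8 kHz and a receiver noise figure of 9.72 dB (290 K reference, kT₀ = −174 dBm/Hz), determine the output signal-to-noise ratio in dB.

30.5 dB

Noise floor: N = −174 + 10 log₁₀(B) + NF
10 log₁₀(8.28×10⁴) = 49.18 dB
N = −174 + 49.18 + 9.72 = −115.10 dBm
SNR = P_sig − N = −84.6 − (−115.10) = 30.50 dB → 30.5 dB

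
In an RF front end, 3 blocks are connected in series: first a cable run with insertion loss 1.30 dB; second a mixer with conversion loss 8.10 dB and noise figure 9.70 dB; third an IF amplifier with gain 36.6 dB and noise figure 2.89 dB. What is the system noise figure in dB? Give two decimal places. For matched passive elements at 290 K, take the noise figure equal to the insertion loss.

Convert to linear (a loss of L dB is a gain of −L dB): F_i = 10^(NF_i/10), G_i = 10^(G_i,dB/10)
  Stage 1: F_1 = 10^(1.30/10) = 1.349, G_1 = 10^(−1.30/10) = 0.7413
  Stage 2: F_2 = 10^(9.70/10) = 9.333, G_2 = 10^(−8.10/10) = 0.1549
  Stage 3: F_3 = 10^(2.89/10) = 1.945, G_3 = 10^(36.6/10) = 4571
Friis cascade:
  F = 1.349 + (9.333 − 1)/0.7413 + (1.945 − 1)/0.1148 = 20.82
NF = 10 log₁₀(20.82) = 13.19 dB

13.19 dB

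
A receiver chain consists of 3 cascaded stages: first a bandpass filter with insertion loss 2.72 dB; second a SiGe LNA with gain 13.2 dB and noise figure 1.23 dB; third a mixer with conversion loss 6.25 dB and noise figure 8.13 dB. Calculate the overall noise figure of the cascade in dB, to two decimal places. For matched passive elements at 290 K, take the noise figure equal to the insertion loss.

Convert to linear (a loss of L dB is a gain of −L dB): F_i = 10^(NF_i/10), G_i = 10^(G_i,dB/10)
  Stage 1: F_1 = 10^(2.72/10) = 1.871, G_1 = 10^(−2.72/10) = 0.5346
  Stage 2: F_2 = 10^(1.23/10) = 1.327, G_2 = 10^(13.2/10) = 20.89
  Stage 3: F_3 = 10^(8.13/10) = 6.501, G_3 = 10^(−6.25/10) = 0.2371
Friis cascade:
  F = 1.871 + (1.327 − 1)/0.5346 + (6.501 − 1)/11.17 = 2.976
NF = 10 log₁₀(2.976) = 4.74 dB

4.74 dB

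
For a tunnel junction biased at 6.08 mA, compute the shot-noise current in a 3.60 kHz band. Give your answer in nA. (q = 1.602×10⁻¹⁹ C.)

2.65 nA

I_n = √(2qI·B)
2qI·B = 2 × 1.602×10⁻¹⁹ × 6.08×10⁻³ × 3.60×10³ = 7.01×10⁻¹⁸ A²
I_n = √(7.01×10⁻¹⁸) = 2.65×10⁻⁹ A = 2.65 nA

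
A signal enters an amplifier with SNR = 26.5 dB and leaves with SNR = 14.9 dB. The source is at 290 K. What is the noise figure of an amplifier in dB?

NF (dB) = SNR_in(dB) − SNR_out(dB) when the source is at T₀
NF = 26.5 − 14.9 = 11.6 dB

11.6 dB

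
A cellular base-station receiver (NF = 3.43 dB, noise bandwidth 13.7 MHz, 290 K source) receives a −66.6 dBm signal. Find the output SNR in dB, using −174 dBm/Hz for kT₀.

32.6 dB

Noise floor: N = −174 + 10 log₁₀(B) + NF
10 log₁₀(1.37×10⁷) = 71.37 dB
N = −174 + 71.37 + 3.43 = −99.20 dBm
SNR = P_sig − N = −66.6 − (−99.20) = 32.60 dB → 32.6 dB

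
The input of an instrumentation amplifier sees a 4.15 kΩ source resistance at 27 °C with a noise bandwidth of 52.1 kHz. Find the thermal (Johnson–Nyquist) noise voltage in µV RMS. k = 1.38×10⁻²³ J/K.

T = 27 °C + 273.15 = 300.15 K
V_n = √(4kTRB)
4kTRB = 4 × 1.38×10⁻²³ × 300.15 × 4.15×10³ × 5.21×10⁴ = 3.58×10⁻¹² V²
V_n = √(3.58×10⁻¹²) = 1.89×10⁻⁶ V = 1.89 µV

1.89 µV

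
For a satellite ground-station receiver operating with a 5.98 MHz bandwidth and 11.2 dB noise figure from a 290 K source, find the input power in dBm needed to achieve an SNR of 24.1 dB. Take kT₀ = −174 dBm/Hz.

Sensitivity = −174 + 10 log₁₀(B) + NF + SNR_min
= −174 + 67.77 + 11.2 + 24.1
= −70.93 dBm → −70.9 dBm

−70.9 dBm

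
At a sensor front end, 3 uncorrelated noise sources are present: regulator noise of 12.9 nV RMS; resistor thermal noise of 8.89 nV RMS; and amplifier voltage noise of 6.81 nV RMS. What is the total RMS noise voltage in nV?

Uncorrelated sources add in power (mean-square): V_tot = √(ΣV_i²)
V_tot = √[(1.29×10⁻⁸)² + (8.89×10⁻⁹)² + (6.81×10⁻⁹)²] = 1.71×10⁻⁸ V = 17.1 nV

17.1 nV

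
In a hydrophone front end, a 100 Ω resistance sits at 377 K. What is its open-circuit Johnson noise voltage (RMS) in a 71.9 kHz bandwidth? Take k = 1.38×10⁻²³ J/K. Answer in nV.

387 nV

V_n = √(4kTRB)
4kTRB = 4 × 1.38×10⁻²³ × 377 × 1.00×10² × 7.19×10⁴ = 1.50×10⁻¹³ V²
V_n = √(1.50×10⁻¹³) = 3.87×10⁻⁷ V = 387 nV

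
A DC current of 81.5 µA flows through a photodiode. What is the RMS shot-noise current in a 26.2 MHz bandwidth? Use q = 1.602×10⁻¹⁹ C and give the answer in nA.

I_n = √(2qI·B)
2qI·B = 2 × 1.602×10⁻¹⁹ × 8.15×10⁻⁵ × 2.62×10⁷ = 6.84×10⁻¹⁶ A²
I_n = √(6.84×10⁻¹⁶) = 2.62×10⁻⁸ A = 26.2 nA

26.2 nA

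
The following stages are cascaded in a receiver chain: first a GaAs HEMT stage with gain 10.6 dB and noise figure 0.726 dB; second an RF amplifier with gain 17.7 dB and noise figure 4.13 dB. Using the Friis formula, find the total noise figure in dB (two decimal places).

1.21 dB

Convert to linear (a loss of L dB is a gain of −L dB): F_i = 10^(NF_i/10), G_i = 10^(G_i,dB/10)
  Stage 1: F_1 = 10^(0.726/10) = 1.182, G_1 = 10^(10.6/10) = 11.48
  Stage 2: F_2 = 10^(4.13/10) = 2.588, G_2 = 10^(17.7/10) = 58.88
Friis cascade:
  F = 1.182 + (2.588 − 1)/11.48 = 1.320
NF = 10 log₁₀(1.320) = 1.21 dB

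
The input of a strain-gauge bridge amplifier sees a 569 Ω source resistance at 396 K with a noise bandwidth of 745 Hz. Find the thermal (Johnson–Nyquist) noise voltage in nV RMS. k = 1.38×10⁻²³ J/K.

V_n = √(4kTRB)
4kTRB = 4 × 1.38×10⁻²³ × 396 × 5.69×10² × 7.45×10² = 9.27×10⁻¹⁵ V²
V_n = √(9.27×10⁻¹⁵) = 9.63×10⁻⁸ V = 96.3 nV

96.3 nV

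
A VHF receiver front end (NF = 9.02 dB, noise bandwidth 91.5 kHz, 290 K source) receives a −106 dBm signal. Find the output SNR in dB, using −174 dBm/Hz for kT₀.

Noise floor: N = −174 + 10 log₁₀(B) + NF
10 log₁₀(9.15×10⁴) = 49.61 dB
N = −174 + 49.61 + 9.02 = −115.37 dBm
SNR = P_sig − N = −106 − (−115.37) = 9.37 dB → 9.4 dB

9.4 dB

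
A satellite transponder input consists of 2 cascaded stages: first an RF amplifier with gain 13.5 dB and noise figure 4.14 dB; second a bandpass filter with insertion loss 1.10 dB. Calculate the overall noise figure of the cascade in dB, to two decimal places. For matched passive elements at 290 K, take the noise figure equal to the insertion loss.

4.16 dB

Convert to linear (a loss of L dB is a gain of −L dB): F_i = 10^(NF_i/10), G_i = 10^(G_i,dB/10)
  Stage 1: F_1 = 10^(4.14/10) = 2.594, G_1 = 10^(13.5/10) = 22.39
  Stage 2: F_2 = 10^(1.10/10) = 1.288, G_2 = 10^(−1.10/10) = 0.7762
Friis cascade:
  F = 2.594 + (1.288 − 1)/22.39 = 2.607
NF = 10 log₁₀(2.607) = 4.16 dB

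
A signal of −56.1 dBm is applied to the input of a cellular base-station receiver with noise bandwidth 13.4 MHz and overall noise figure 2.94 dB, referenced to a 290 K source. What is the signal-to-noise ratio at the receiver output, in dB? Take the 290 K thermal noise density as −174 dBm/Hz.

Noise floor: N = −174 + 10 log₁₀(B) + NF
10 log₁₀(1.34×10⁷) = 71.27 dB
N = −174 + 71.27 + 2.94 = −99.79 dBm
SNR = P_sig − N = −56.1 − (−99.79) = 43.69 dB → 43.7 dB

43.7 dB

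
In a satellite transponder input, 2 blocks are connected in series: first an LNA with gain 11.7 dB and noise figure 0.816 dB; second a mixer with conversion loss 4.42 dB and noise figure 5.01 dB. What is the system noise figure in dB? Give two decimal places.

Convert to linear (a loss of L dB is a gain of −L dB): F_i = 10^(NF_i/10), G_i = 10^(G_i,dB/10)
  Stage 1: F_1 = 10^(0.816/10) = 1.207, G_1 = 10^(11.7/10) = 14.79
  Stage 2: F_2 = 10^(5.01/10) = 3.170, G_2 = 10^(−4.42/10) = 0.3614
Friis cascade:
  F = 1.207 + (3.170 − 1)/14.79 = 1.353
NF = 10 log₁₀(1.353) = 1.31 dB

1.31 dB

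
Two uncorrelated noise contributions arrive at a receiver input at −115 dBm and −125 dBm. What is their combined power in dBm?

Convert to linear, add, convert back:
P₁ = 3.16×10⁻¹⁵ W, P₂ = 3.16×10⁻¹⁶ W
P_tot = 3.48×10⁻¹⁵ W → 10 log₁₀(P_tot / 10⁻³) = −114.6 dBm

−114.6 dBm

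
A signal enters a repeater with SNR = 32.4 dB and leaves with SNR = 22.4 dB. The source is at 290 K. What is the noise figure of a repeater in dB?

NF (dB) = SNR_in(dB) − SNR_out(dB) when the source is at T₀
NF = 32.4 − 22.4 = 10.0 dB

10.0 dB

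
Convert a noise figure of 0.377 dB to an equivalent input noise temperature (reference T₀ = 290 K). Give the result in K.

F = 10^(0.377/10) = 1.09069
T_e = (F − 1)·T₀ = (1.09069 − 1) × 290 = 26.3 K

26.3 K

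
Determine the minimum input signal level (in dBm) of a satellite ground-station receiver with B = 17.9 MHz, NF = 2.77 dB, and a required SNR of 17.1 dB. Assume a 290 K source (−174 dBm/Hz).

Sensitivity = −174 + 10 log₁₀(B) + NF + SNR_min
= −174 + 72.53 + 2.77 + 17.1
= −81.60 dBm → −81.6 dBm

−81.6 dBm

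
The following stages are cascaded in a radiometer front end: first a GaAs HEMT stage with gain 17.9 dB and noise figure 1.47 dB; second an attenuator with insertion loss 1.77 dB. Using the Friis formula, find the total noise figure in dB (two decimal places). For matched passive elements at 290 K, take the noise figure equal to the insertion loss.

1.50 dB

Convert to linear (a loss of L dB is a gain of −L dB): F_i = 10^(NF_i/10), G_i = 10^(G_i,dB/10)
  Stage 1: F_1 = 10^(1.47/10) = 1.403, G_1 = 10^(17.9/10) = 61.66
  Stage 2: F_2 = 10^(1.77/10) = 1.503, G_2 = 10^(−1.77/10) = 0.6653
Friis cascade:
  F = 1.403 + (1.503 − 1)/61.66 = 1.411
NF = 10 log₁₀(1.411) = 1.50 dB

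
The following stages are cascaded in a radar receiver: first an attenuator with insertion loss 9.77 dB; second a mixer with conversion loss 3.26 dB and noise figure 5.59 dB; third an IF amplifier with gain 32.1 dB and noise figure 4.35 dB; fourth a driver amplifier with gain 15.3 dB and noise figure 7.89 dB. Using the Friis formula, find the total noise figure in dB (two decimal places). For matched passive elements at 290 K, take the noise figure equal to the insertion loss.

Convert to linear (a loss of L dB is a gain of −L dB): F_i = 10^(NF_i/10), G_i = 10^(G_i,dB/10)
  Stage 1: F_1 = 10^(9.77/10) = 9.484, G_1 = 10^(−9.77/10) = 0.1054
  Stage 2: F_2 = 10^(5.59/10) = 3.622, G_2 = 10^(−3.26/10) = 0.4721
  Stage 3: F_3 = 10^(4.35/10) = 2.723, G_3 = 10^(32.1/10) = 1622
  Stage 4: F_4 = 10^(7.89/10) = 6.152, G_4 = 10^(15.3/10) = 33.88
Friis cascade:
  F = 9.484 + (3.622 − 1)/0.1054 + (2.723 − 1)/0.04977 + (6.152 − 1)/80.72 = 69.03
NF = 10 log₁₀(69.03) = 18.39 dB

18.39 dB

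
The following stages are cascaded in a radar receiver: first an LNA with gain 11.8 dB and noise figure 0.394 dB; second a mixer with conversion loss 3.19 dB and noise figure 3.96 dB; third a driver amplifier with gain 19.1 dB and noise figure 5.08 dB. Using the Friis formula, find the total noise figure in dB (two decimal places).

1.76 dB

Convert to linear (a loss of L dB is a gain of −L dB): F_i = 10^(NF_i/10), G_i = 10^(G_i,dB/10)
  Stage 1: F_1 = 10^(0.394/10) = 1.095, G_1 = 10^(11.8/10) = 15.14
  Stage 2: F_2 = 10^(3.96/10) = 2.489, G_2 = 10^(−3.19/10) = 0.4797
  Stage 3: F_3 = 10^(5.08/10) = 3.221, G_3 = 10^(19.1/10) = 81.28
Friis cascade:
  F = 1.095 + (2.489 − 1)/15.14 + (3.221 − 1)/7.261 = 1.499
NF = 10 log₁₀(1.499) = 1.76 dB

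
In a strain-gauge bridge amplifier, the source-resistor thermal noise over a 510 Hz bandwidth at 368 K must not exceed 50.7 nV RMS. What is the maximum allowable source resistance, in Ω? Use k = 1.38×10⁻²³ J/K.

Johnson–Nyquist: V_n = √(4kTRB) ⇒ R = V_n² / (4kTB)
4kTB = 4 × 1.38×10⁻²³ × 368 × 5.10×10² = 1.04×10⁻¹⁷
R = (5.07×10⁻⁸)² / 1.04×10⁻¹⁷ = 2.48×10² Ω = 248 Ω

248 Ω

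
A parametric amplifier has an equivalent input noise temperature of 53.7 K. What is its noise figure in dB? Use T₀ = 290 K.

F = 1 + T_e/T₀ = 1 + 53.7/290 = 1.18517
NF = 10 log₁₀(1.18517) = 0.738 dB

0.738 dB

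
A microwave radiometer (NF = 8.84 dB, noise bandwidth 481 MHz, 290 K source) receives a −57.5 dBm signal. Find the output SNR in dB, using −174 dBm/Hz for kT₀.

20.8 dB

Noise floor: N = −174 + 10 log₁₀(B) + NF
10 log₁₀(4.81×10⁸) = 86.82 dB
N = −174 + 86.82 + 8.84 = −78.34 dBm
SNR = P_sig − N = −57.5 − (−78.34) = 20.84 dB → 20.8 dB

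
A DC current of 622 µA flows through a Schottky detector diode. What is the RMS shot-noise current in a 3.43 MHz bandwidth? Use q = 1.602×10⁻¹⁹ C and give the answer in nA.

26.1 nA

I_n = √(2qI·B)
2qI·B = 2 × 1.602×10⁻¹⁹ × 6.22×10⁻⁴ × 3.43×10⁶ = 6.84×10⁻¹⁶ A²
I_n = √(6.84×10⁻¹⁶) = 2.61×10⁻⁸ A = 26.1 nA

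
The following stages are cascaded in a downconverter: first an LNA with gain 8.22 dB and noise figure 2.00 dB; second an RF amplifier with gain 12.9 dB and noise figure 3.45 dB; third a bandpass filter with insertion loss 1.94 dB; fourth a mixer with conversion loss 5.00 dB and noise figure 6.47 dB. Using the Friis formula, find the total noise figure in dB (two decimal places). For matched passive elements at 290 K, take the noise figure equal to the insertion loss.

2.59 dB

Convert to linear (a loss of L dB is a gain of −L dB): F_i = 10^(NF_i/10), G_i = 10^(G_i,dB/10)
  Stage 1: F_1 = 10^(2.00/10) = 1.585, G_1 = 10^(8.22/10) = 6.637
  Stage 2: F_2 = 10^(3.45/10) = 2.213, G_2 = 10^(12.9/10) = 19.50
  Stage 3: F_3 = 10^(1.94/10) = 1.563, G_3 = 10^(−1.94/10) = 0.6397
  Stage 4: F_4 = 10^(6.47/10) = 4.436, G_4 = 10^(−5.00/10) = 0.3162
Friis cascade:
  F = 1.585 + (2.213 − 1)/6.637 + (1.563 − 1)/129.4 + (4.436 − 1)/82.79 = 1.814
NF = 10 log₁₀(1.814) = 2.59 dB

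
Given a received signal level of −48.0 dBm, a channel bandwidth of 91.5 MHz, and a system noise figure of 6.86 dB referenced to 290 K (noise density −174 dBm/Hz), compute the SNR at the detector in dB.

39.5 dB

Noise floor: N = −174 + 10 log₁₀(B) + NF
10 log₁₀(9.15×10⁷) = 79.61 dB
N = −174 + 79.61 + 6.86 = −87.53 dBm
SNR = P_sig − N = −48.0 − (−87.53) = 39.53 dB → 39.5 dB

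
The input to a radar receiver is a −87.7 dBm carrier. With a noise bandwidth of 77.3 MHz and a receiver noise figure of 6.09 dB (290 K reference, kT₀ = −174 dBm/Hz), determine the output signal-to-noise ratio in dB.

Noise floor: N = −174 + 10 log₁₀(B) + NF
10 log₁₀(7.73×10⁷) = 78.88 dB
N = −174 + 78.88 + 6.09 = −89.03 dBm
SNR = P_sig − N = −87.7 − (−89.03) = 1.33 dB → 1.3 dB

1.3 dB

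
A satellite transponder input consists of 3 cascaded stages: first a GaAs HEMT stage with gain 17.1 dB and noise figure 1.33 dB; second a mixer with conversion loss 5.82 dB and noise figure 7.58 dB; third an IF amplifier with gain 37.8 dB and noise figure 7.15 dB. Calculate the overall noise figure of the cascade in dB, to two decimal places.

2.46 dB

Convert to linear (a loss of L dB is a gain of −L dB): F_i = 10^(NF_i/10), G_i = 10^(G_i,dB/10)
  Stage 1: F_1 = 10^(1.33/10) = 1.358, G_1 = 10^(17.1/10) = 51.29
  Stage 2: F_2 = 10^(7.58/10) = 5.728, G_2 = 10^(−5.82/10) = 0.2618
  Stage 3: F_3 = 10^(7.15/10) = 5.188, G_3 = 10^(37.8/10) = 6026
Friis cascade:
  F = 1.358 + (5.728 − 1)/51.29 + (5.188 − 1)/13.43 = 1.762
NF = 10 log₁₀(1.762) = 2.46 dB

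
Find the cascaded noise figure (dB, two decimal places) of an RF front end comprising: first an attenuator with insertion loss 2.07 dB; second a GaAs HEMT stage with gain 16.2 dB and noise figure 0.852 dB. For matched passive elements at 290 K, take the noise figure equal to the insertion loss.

2.92 dB

Convert to linear (a loss of L dB is a gain of −L dB): F_i = 10^(NF_i/10), G_i = 10^(G_i,dB/10)
  Stage 1: F_1 = 10^(2.07/10) = 1.611, G_1 = 10^(−2.07/10) = 0.6209
  Stage 2: F_2 = 10^(0.852/10) = 1.217, G_2 = 10^(16.2/10) = 41.69
Friis cascade:
  F = 1.611 + (1.217 − 1)/0.6209 = 1.960
NF = 10 log₁₀(1.960) = 2.92 dB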